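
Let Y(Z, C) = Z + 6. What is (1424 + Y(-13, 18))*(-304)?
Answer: -430768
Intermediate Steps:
Y(Z, C) = 6 + Z
(1424 + Y(-13, 18))*(-304) = (1424 + (6 - 13))*(-304) = (1424 - 7)*(-304) = 1417*(-304) = -430768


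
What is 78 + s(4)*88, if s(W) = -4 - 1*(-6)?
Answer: 254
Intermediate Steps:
s(W) = 2 (s(W) = -4 + 6 = 2)
78 + s(4)*88 = 78 + 2*88 = 78 + 176 = 254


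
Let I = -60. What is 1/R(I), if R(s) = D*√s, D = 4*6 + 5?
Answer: -I*√15/870 ≈ -0.0044517*I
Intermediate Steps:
D = 29 (D = 24 + 5 = 29)
R(s) = 29*√s
1/R(I) = 1/(29*√(-60)) = 1/(29*(2*I*√15)) = 1/(58*I*√15) = -I*√15/870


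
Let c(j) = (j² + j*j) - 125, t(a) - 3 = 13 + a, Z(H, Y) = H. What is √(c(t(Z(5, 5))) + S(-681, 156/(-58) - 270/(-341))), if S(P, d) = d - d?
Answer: √757 ≈ 27.514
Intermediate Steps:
t(a) = 16 + a (t(a) = 3 + (13 + a) = 16 + a)
S(P, d) = 0
c(j) = -125 + 2*j² (c(j) = (j² + j²) - 125 = 2*j² - 125 = -125 + 2*j²)
√(c(t(Z(5, 5))) + S(-681, 156/(-58) - 270/(-341))) = √((-125 + 2*(16 + 5)²) + 0) = √((-125 + 2*21²) + 0) = √((-125 + 2*441) + 0) = √((-125 + 882) + 0) = √(757 + 0) = √757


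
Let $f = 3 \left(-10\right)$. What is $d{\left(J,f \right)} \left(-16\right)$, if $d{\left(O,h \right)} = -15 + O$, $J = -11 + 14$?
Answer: $192$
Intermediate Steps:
$f = -30$
$J = 3$
$d{\left(J,f \right)} \left(-16\right) = \left(-15 + 3\right) \left(-16\right) = \left(-12\right) \left(-16\right) = 192$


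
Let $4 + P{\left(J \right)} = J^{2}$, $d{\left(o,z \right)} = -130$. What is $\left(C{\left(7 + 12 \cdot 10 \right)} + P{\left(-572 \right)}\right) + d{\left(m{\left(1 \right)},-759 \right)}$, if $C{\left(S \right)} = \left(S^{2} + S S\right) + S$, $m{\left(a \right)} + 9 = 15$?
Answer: $359435$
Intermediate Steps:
$m{\left(a \right)} = 6$ ($m{\left(a \right)} = -9 + 15 = 6$)
$C{\left(S \right)} = S + 2 S^{2}$ ($C{\left(S \right)} = \left(S^{2} + S^{2}\right) + S = 2 S^{2} + S = S + 2 S^{2}$)
$P{\left(J \right)} = -4 + J^{2}$
$\left(C{\left(7 + 12 \cdot 10 \right)} + P{\left(-572 \right)}\right) + d{\left(m{\left(1 \right)},-759 \right)} = \left(\left(7 + 12 \cdot 10\right) \left(1 + 2 \left(7 + 12 \cdot 10\right)\right) - \left(4 - \left(-572\right)^{2}\right)\right) - 130 = \left(\left(7 + 120\right) \left(1 + 2 \left(7 + 120\right)\right) + \left(-4 + 327184\right)\right) - 130 = \left(127 \left(1 + 2 \cdot 127\right) + 327180\right) - 130 = \left(127 \left(1 + 254\right) + 327180\right) - 130 = \left(127 \cdot 255 + 327180\right) - 130 = \left(32385 + 327180\right) - 130 = 359565 - 130 = 359435$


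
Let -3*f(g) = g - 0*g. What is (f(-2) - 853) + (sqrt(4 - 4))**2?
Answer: -2557/3 ≈ -852.33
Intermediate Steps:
f(g) = -g/3 (f(g) = -(g - 0*g)/3 = -(g - 1*0)/3 = -(g + 0)/3 = -g/3)
(f(-2) - 853) + (sqrt(4 - 4))**2 = (-1/3*(-2) - 853) + (sqrt(4 - 4))**2 = (2/3 - 853) + (sqrt(0))**2 = -2557/3 + 0**2 = -2557/3 + 0 = -2557/3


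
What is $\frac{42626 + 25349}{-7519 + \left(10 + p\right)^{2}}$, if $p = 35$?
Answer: $- \frac{67975}{5494} \approx -12.373$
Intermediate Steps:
$\frac{42626 + 25349}{-7519 + \left(10 + p\right)^{2}} = \frac{42626 + 25349}{-7519 + \left(10 + 35\right)^{2}} = \frac{67975}{-7519 + 45^{2}} = \frac{67975}{-7519 + 2025} = \frac{67975}{-5494} = 67975 \left(- \frac{1}{5494}\right) = - \frac{67975}{5494}$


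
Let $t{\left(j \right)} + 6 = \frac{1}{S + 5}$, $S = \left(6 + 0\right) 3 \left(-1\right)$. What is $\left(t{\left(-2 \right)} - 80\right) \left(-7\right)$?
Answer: $\frac{7833}{13} \approx 602.54$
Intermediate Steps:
$S = -18$ ($S = 6 \left(-3\right) = -18$)
$t{\left(j \right)} = - \frac{79}{13}$ ($t{\left(j \right)} = -6 + \frac{1}{-18 + 5} = -6 + \frac{1}{-13} = -6 - \frac{1}{13} = - \frac{79}{13}$)
$\left(t{\left(-2 \right)} - 80\right) \left(-7\right) = \left(- \frac{79}{13} - 80\right) \left(-7\right) = \left(- \frac{1119}{13}\right) \left(-7\right) = \frac{7833}{13}$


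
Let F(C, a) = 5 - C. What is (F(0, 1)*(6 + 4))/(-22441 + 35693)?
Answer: 25/6626 ≈ 0.0037730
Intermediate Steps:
(F(0, 1)*(6 + 4))/(-22441 + 35693) = ((5 - 1*0)*(6 + 4))/(-22441 + 35693) = ((5 + 0)*10)/13252 = (5*10)*(1/13252) = 50*(1/13252) = 25/6626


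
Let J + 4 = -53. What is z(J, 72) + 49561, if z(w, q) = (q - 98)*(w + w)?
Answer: 52525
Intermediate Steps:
J = -57 (J = -4 - 53 = -57)
z(w, q) = 2*w*(-98 + q) (z(w, q) = (-98 + q)*(2*w) = 2*w*(-98 + q))
z(J, 72) + 49561 = 2*(-57)*(-98 + 72) + 49561 = 2*(-57)*(-26) + 49561 = 2964 + 49561 = 52525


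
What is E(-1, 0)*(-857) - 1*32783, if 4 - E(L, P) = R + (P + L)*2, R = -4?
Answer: -41353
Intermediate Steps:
E(L, P) = 8 - 2*L - 2*P (E(L, P) = 4 - (-4 + (P + L)*2) = 4 - (-4 + (L + P)*2) = 4 - (-4 + (2*L + 2*P)) = 4 - (-4 + 2*L + 2*P) = 4 + (4 - 2*L - 2*P) = 8 - 2*L - 2*P)
E(-1, 0)*(-857) - 1*32783 = (8 - 2*(-1) - 2*0)*(-857) - 1*32783 = (8 + 2 + 0)*(-857) - 32783 = 10*(-857) - 32783 = -8570 - 32783 = -41353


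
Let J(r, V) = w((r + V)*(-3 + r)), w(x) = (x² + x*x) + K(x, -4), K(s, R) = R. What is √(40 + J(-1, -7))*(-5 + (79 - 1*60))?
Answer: 28*√521 ≈ 639.11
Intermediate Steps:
w(x) = -4 + 2*x² (w(x) = (x² + x*x) - 4 = (x² + x²) - 4 = 2*x² - 4 = -4 + 2*x²)
J(r, V) = -4 + 2*(-3 + r)²*(V + r)² (J(r, V) = -4 + 2*((r + V)*(-3 + r))² = -4 + 2*((V + r)*(-3 + r))² = -4 + 2*((-3 + r)*(V + r))² = -4 + 2*((-3 + r)²*(V + r)²) = -4 + 2*(-3 + r)²*(V + r)²)
√(40 + J(-1, -7))*(-5 + (79 - 1*60)) = √(40 + (-4 + 2*((-1)² - 3*(-7) - 3*(-1) - 7*(-1))²))*(-5 + (79 - 1*60)) = √(40 + (-4 + 2*(1 + 21 + 3 + 7)²))*(-5 + (79 - 60)) = √(40 + (-4 + 2*32²))*(-5 + 19) = √(40 + (-4 + 2*1024))*14 = √(40 + (-4 + 2048))*14 = √(40 + 2044)*14 = √2084*14 = (2*√521)*14 = 28*√521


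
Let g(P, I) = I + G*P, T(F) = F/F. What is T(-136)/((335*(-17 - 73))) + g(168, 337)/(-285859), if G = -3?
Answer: 4749191/8618648850 ≈ 0.00055104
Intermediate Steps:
T(F) = 1
g(P, I) = I - 3*P
T(-136)/((335*(-17 - 73))) + g(168, 337)/(-285859) = 1/(335*(-17 - 73)) + (337 - 3*168)/(-285859) = 1/(335*(-90)) + (337 - 504)*(-1/285859) = 1/(-30150) - 167*(-1/285859) = 1*(-1/30150) + 167/285859 = -1/30150 + 167/285859 = 4749191/8618648850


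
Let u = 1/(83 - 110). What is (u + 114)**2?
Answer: 9467929/729 ≈ 12988.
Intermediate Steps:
u = -1/27 (u = 1/(-27) = -1/27 ≈ -0.037037)
(u + 114)**2 = (-1/27 + 114)**2 = (3077/27)**2 = 9467929/729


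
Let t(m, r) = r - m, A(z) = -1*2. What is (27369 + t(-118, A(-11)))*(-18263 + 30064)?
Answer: 324350485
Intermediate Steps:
A(z) = -2
(27369 + t(-118, A(-11)))*(-18263 + 30064) = (27369 + (-2 - 1*(-118)))*(-18263 + 30064) = (27369 + (-2 + 118))*11801 = (27369 + 116)*11801 = 27485*11801 = 324350485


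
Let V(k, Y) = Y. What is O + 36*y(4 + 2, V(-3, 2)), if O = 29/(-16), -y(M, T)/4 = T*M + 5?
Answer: -39197/16 ≈ -2449.8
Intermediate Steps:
y(M, T) = -20 - 4*M*T (y(M, T) = -4*(T*M + 5) = -4*(M*T + 5) = -4*(5 + M*T) = -20 - 4*M*T)
O = -29/16 (O = 29*(-1/16) = -29/16 ≈ -1.8125)
O + 36*y(4 + 2, V(-3, 2)) = -29/16 + 36*(-20 - 4*(4 + 2)*2) = -29/16 + 36*(-20 - 4*6*2) = -29/16 + 36*(-20 - 48) = -29/16 + 36*(-68) = -29/16 - 2448 = -39197/16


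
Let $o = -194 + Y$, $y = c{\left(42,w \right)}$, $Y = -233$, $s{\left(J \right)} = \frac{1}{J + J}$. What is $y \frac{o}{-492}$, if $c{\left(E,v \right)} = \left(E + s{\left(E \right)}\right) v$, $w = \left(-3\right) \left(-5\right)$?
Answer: $\frac{1076345}{1968} \approx 546.92$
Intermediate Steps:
$s{\left(J \right)} = \frac{1}{2 J}$
$w = 15$
$c{\left(E,v \right)} = v \left(E + \frac{1}{2 E}\right)$ ($c{\left(E,v \right)} = \left(E + \frac{1}{2 E}\right) v = v \left(E + \frac{1}{2 E}\right)$)
$y = \frac{17645}{28}$ ($y = 42 \cdot 15 + \frac{1}{2} \cdot 15 \cdot \frac{1}{42} = 630 + \frac{1}{2} \cdot 15 \cdot \frac{1}{42} = 630 + \frac{5}{28} = \frac{17645}{28} \approx 630.18$)
$o = -427$ ($o = -194 - 233 = -427$)
$y \frac{o}{-492} = \frac{17645 \left(- \frac{427}{-492}\right)}{28} = \frac{17645 \left(\left(-427\right) \left(- \frac{1}{492}\right)\right)}{28} = \frac{17645}{28} \cdot \frac{427}{492} = \frac{1076345}{1968}$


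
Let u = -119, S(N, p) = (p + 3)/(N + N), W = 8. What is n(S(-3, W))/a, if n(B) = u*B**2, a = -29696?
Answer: 14399/1069056 ≈ 0.013469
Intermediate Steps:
S(N, p) = (3 + p)/(2*N) (S(N, p) = (3 + p)/((2*N)) = (3 + p)*(1/(2*N)) = (3 + p)/(2*N))
n(B) = -119*B**2
n(S(-3, W))/a = -119*(3 + 8)**2/36/(-29696) = -119*((1/2)*(-1/3)*11)**2*(-1/29696) = -119*(-11/6)**2*(-1/29696) = -119*121/36*(-1/29696) = -14399/36*(-1/29696) = 14399/1069056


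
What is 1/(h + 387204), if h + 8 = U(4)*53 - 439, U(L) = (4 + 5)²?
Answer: 1/391050 ≈ 2.5572e-6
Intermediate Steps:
U(L) = 81 (U(L) = 9² = 81)
h = 3846 (h = -8 + (81*53 - 439) = -8 + (4293 - 439) = -8 + 3854 = 3846)
1/(h + 387204) = 1/(3846 + 387204) = 1/391050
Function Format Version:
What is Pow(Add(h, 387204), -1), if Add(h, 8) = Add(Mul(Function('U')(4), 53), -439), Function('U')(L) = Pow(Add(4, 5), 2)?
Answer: Rational(1, 391050) ≈ 2.5572e-6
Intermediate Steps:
Function('U')(L) = 81 (Function('U')(L) = Pow(9, 2) = 81)
h = 3846 (h = Add(-8, Add(Mul(81, 53), -439)) = Add(-8, Add(4293, -439)) = Add(-8, 3854) = 3846)
Pow(Add(h, 387204), -1) = Pow(Add(3846, 387204), -1) = Pow(391050, -1) = Rational(1, 391050)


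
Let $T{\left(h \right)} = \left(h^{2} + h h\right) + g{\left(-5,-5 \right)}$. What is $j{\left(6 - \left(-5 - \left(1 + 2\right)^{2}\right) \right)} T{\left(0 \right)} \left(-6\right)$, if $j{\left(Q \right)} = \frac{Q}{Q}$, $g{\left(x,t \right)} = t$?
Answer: $30$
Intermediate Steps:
$j{\left(Q \right)} = 1$
$T{\left(h \right)} = -5 + 2 h^{2}$ ($T{\left(h \right)} = \left(h^{2} + h h\right) - 5 = \left(h^{2} + h^{2}\right) - 5 = 2 h^{2} - 5 = -5 + 2 h^{2}$)
$j{\left(6 - \left(-5 - \left(1 + 2\right)^{2}\right) \right)} T{\left(0 \right)} \left(-6\right) = 1 \left(-5 + 2 \cdot 0^{2}\right) \left(-6\right) = 1 \left(-5 + 2 \cdot 0\right) \left(-6\right) = 1 \left(-5 + 0\right) \left(-6\right) = 1 \left(-5\right) \left(-6\right) = \left(-5\right) \left(-6\right) = 30$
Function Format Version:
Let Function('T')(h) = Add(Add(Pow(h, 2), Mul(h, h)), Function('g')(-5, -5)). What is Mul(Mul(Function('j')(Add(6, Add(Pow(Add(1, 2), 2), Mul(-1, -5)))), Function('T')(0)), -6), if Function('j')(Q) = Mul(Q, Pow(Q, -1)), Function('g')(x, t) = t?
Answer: 30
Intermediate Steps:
Function('j')(Q) = 1
Function('T')(h) = Add(-5, Mul(2, Pow(h, 2))) (Function('T')(h) = Add(Add(Pow(h, 2), Mul(h, h)), -5) = Add(Add(Pow(h, 2), Pow(h, 2)), -5) = Add(Mul(2, Pow(h, 2)), -5) = Add(-5, Mul(2, Pow(h, 2))))
Mul(Mul(Function('j')(Add(6, Add(Pow(Add(1, 2), 2), Mul(-1, -5)))), Function('T')(0)), -6) = Mul(Mul(1, Add(-5, Mul(2, Pow(0, 2)))), -6) = Mul(Mul(1, Add(-5, Mul(2, 0))), -6) = Mul(Mul(1, Add(-5, 0)), -6) = Mul(Mul(1, -5), -6) = Mul(-5, -6) = 30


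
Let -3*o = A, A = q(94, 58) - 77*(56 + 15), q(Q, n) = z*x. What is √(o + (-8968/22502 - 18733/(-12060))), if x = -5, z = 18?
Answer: √947903590020754055/22614510 ≈ 43.052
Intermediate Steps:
q(Q, n) = -90 (q(Q, n) = 18*(-5) = -90)
A = -5557 (A = -90 - 77*(56 + 15) = -90 - 77*71 = -90 - 5467 = -5557)
o = 5557/3 (o = -⅓*(-5557) = 5557/3 ≈ 1852.3)
√(o + (-8968/22502 - 18733/(-12060))) = √(5557/3 + (-8968/22502 - 18733/(-12060))) = √(5557/3 + (-8968*1/22502 - 18733*(-1/12060))) = √(5557/3 + (-4484/11251 + 18733/12060)) = √(5557/3 + 156687943/135687060) = √(251494352083/135687060) = √947903590020754055/22614510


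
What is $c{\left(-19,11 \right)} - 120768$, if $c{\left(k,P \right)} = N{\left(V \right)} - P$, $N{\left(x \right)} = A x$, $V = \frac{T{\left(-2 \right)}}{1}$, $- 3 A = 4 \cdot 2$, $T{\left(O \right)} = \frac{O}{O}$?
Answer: $- \frac{362345}{3} \approx -1.2078 \cdot 10^{5}$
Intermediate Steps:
$T{\left(O \right)} = 1$
$A = - \frac{8}{3}$ ($A = - \frac{4 \cdot 2}{3} = \left(- \frac{1}{3}\right) 8 = - \frac{8}{3} \approx -2.6667$)
$V = 1$ ($V = 1 \cdot 1^{-1} = 1 \cdot 1 = 1$)
$N{\left(x \right)} = - \frac{8 x}{3}$
$c{\left(k,P \right)} = - \frac{8}{3} - P$ ($c{\left(k,P \right)} = \left(- \frac{8}{3}\right) 1 - P = - \frac{8}{3} - P$)
$c{\left(-19,11 \right)} - 120768 = \left(- \frac{8}{3} - 11\right) - 120768 = - \frac{41}{3} - 120768 = - \frac{362345}{3}$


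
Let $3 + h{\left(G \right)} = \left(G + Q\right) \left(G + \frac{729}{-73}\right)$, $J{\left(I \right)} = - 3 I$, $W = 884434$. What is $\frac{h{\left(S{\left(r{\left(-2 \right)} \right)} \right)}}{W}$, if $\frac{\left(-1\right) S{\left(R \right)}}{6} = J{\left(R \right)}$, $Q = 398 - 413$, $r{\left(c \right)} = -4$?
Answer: $\frac{260238}{32281841} \approx 0.0080614$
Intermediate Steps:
$Q = -15$ ($Q = 398 - 413 = -15$)
$S{\left(R \right)} = 18 R$ ($S{\left(R \right)} = - 6 \left(- 3 R\right) = 18 R$)
$h{\left(G \right)} = -3 + \left(-15 + G\right) \left(- \frac{729}{73} + G\right)$ ($h{\left(G \right)} = -3 + \left(G - 15\right) \left(G + \frac{729}{-73}\right) = -3 + \left(-15 + G\right) \left(G + 729 \left(- \frac{1}{73}\right)\right) = -3 + \left(-15 + G\right) \left(G - \frac{729}{73}\right) = -3 + \left(-15 + G\right) \left(- \frac{729}{73} + G\right)$)
$\frac{h{\left(S{\left(r{\left(-2 \right)} \right)} \right)}}{W} = \frac{\frac{10716}{73} + \left(18 \left(-4\right)\right)^{2} - \frac{1824 \cdot 18 \left(-4\right)}{73}}{884434} = \left(\frac{10716}{73} + \left(-72\right)^{2} - - \frac{131328}{73}\right) \frac{1}{884434} = \left(\frac{10716}{73} + 5184 + \frac{131328}{73}\right) \frac{1}{884434} = \frac{520476}{73} \cdot \frac{1}{884434} = \frac{260238}{32281841}$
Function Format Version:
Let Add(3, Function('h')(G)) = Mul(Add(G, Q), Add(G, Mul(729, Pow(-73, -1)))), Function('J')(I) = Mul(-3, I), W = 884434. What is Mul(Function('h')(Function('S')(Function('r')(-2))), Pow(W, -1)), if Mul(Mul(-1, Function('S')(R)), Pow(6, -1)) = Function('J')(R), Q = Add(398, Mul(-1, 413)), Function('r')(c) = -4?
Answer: Rational(260238, 32281841) ≈ 0.0080614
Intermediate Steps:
Q = -15 (Q = Add(398, -413) = -15)
Function('S')(R) = Mul(18, R) (Function('S')(R) = Mul(-6, Mul(-3, R)) = Mul(18, R))
Function('h')(G) = Add(-3, Mul(Add(-15, G), Add(Rational(-729, 73), G))) (Function('h')(G) = Add(-3, Mul(Add(G, -15), Add(G, Mul(729, Pow(-73, -1))))) = Add(-3, Mul(Add(-15, G), Add(G, Mul(729, Rational(-1, 73))))) = Add(-3, Mul(Add(-15, G), Add(G, Rational(-729, 73)))) = Add(-3, Mul(Add(-15, G), Add(Rational(-729, 73), G))))
Mul(Function('h')(Function('S')(Function('r')(-2))), Pow(W, -1)) = Mul(Add(Rational(10716, 73), Pow(Mul(18, -4), 2), Mul(Rational(-1824, 73), Mul(18, -4))), Pow(884434, -1)) = Mul(Add(Rational(10716, 73), Pow(-72, 2), Mul(Rational(-1824, 73), -72)), Rational(1, 884434)) = Mul(Add(Rational(10716, 73), 5184, Rational(131328, 73)), Rational(1, 884434)) = Mul(Rational(520476, 73), Rational(1, 884434)) = Rational(260238, 32281841)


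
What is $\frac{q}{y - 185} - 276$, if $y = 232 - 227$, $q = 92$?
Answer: $- \frac{12443}{45} \approx -276.51$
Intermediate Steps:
$y = 5$ ($y = 232 - 227 = 5$)
$\frac{q}{y - 185} - 276 = \frac{1}{5 - 185} \cdot 92 - 276 = \frac{1}{-180} \cdot 92 - 276 = \left(- \frac{1}{180}\right) 92 - 276 = - \frac{23}{45} - 276 = - \frac{12443}{45}$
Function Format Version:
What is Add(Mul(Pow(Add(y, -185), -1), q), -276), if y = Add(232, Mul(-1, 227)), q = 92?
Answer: Rational(-12443, 45) ≈ -276.51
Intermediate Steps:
y = 5 (y = Add(232, -227) = 5)
Add(Mul(Pow(Add(y, -185), -1), q), -276) = Add(Mul(Pow(Add(5, -185), -1), 92), -276) = Add(Mul(Pow(-180, -1), 92), -276) = Add(Mul(Rational(-1, 180), 92), -276) = Add(Rational(-23, 45), -276) = Rational(-12443, 45)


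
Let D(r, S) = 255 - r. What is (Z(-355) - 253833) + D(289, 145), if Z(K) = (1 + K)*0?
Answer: -253867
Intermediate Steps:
Z(K) = 0
(Z(-355) - 253833) + D(289, 145) = (0 - 253833) + (255 - 1*289) = -253833 + (255 - 289) = -253833 - 34 = -253867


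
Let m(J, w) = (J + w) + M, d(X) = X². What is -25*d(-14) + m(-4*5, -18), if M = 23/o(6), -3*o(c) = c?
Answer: -9899/2 ≈ -4949.5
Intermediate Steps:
o(c) = -c/3
M = -23/2 (M = 23/((-⅓*6)) = 23/(-2) = 23*(-½) = -23/2 ≈ -11.500)
m(J, w) = -23/2 + J + w (m(J, w) = (J + w) - 23/2 = -23/2 + J + w)
-25*d(-14) + m(-4*5, -18) = -25*(-14)² + (-23/2 - 4*5 - 18) = -25*196 + (-23/2 - 20 - 18) = -4900 - 99/2 = -9899/2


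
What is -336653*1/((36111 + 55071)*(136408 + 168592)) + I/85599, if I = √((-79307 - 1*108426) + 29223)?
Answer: -336653/27810510000 + 11*I*√1310/85599 ≈ -1.2105e-5 + 0.0046511*I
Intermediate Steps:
I = 11*I*√1310 (I = √((-79307 - 108426) + 29223) = √(-187733 + 29223) = √(-158510) = 11*I*√1310 ≈ 398.13*I)
-336653*1/((36111 + 55071)*(136408 + 168592)) + I/85599 = -336653*1/((36111 + 55071)*(136408 + 168592)) + (11*I*√1310)/85599 = -336653/(305000*91182) + (11*I*√1310)*(1/85599) = -336653/27810510000 + 11*I*√1310/85599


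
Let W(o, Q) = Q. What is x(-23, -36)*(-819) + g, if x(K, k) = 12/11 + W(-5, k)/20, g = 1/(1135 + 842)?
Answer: 63147412/108735 ≈ 580.75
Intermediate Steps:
g = 1/1977 ≈ 0.00050582
x(K, k) = 12/11 + k/20
x(-23, -36)*(-819) + g = (12/11 + (1/20)*(-36))*(-819) + 1/1977 = (12/11 - 9/5)*(-819) + 1/1977 = -39/55*(-819) + 1/1977 = 31941/55 + 1/1977 = 63147412/108735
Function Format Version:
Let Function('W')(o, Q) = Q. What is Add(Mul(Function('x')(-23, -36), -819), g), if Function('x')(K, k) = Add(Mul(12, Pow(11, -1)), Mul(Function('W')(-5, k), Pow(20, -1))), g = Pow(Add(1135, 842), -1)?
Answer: Rational(63147412, 108735) ≈ 580.75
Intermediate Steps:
g = Rational(1, 1977) (g = Pow(1977, -1) = Rational(1, 1977) ≈ 0.00050582)
Function('x')(K, k) = Add(Rational(12, 11), Mul(Rational(1, 20), k)) (Function('x')(K, k) = Add(Mul(12, Pow(11, -1)), Mul(k, Pow(20, -1))) = Add(Mul(12, Rational(1, 11)), Mul(k, Rational(1, 20))) = Add(Rational(12, 11), Mul(Rational(1, 20), k)))
Add(Mul(Function('x')(-23, -36), -819), g) = Add(Mul(Add(Rational(12, 11), Mul(Rational(1, 20), -36)), -819), Rational(1, 1977)) = Add(Mul(Add(Rational(12, 11), Rational(-9, 5)), -819), Rational(1, 1977)) = Add(Mul(Rational(-39, 55), -819), Rational(1, 1977)) = Add(Rational(31941, 55), Rational(1, 1977)) = Rational(63147412, 108735)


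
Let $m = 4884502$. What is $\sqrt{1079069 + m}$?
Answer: $3 \sqrt{662619} \approx 2442.0$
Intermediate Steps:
$\sqrt{1079069 + m} = \sqrt{1079069 + 4884502} = \sqrt{5963571} = 3 \sqrt{662619}$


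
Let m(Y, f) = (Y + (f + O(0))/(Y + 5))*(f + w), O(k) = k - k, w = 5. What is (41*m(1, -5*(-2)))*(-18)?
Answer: -29520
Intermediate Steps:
O(k) = 0
m(Y, f) = (5 + f)*(Y + f/(5 + Y)) (m(Y, f) = (Y + (f + 0)/(Y + 5))*(f + 5) = (Y + f/(5 + Y))*(5 + f) = (5 + f)*(Y + f/(5 + Y)))
(41*m(1, -5*(-2)))*(-18) = (41*(((-5*(-2))**2 + 5*(-5*(-2)) + 5*1**2 + 25*1 - 5*(-2)*1**2 + 5*1*(-5*(-2)))/(5 + 1)))*(-18) = (41*((10**2 + 5*10 + 5*1 + 25 + 10*1 + 5*1*10)/6))*(-18) = (41*((100 + 50 + 5 + 25 + 10 + 50)/6))*(-18) = (41*((1/6)*240))*(-18) = (41*40)*(-18) = 1640*(-18) = -29520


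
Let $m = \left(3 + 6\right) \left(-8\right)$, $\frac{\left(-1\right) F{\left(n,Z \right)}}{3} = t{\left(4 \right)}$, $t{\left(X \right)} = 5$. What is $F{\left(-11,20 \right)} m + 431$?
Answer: $1511$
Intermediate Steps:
$F{\left(n,Z \right)} = -15$ ($F{\left(n,Z \right)} = \left(-3\right) 5 = -15$)
$m = -72$ ($m = 9 \left(-8\right) = -72$)
$F{\left(-11,20 \right)} m + 431 = \left(-15\right) \left(-72\right) + 431 = 1080 + 431 = 1511$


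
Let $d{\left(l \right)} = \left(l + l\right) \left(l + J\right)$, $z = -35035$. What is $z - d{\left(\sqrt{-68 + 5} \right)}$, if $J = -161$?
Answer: $-34909 + 966 i \sqrt{7} \approx -34909.0 + 2555.8 i$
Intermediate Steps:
$d{\left(l \right)} = 2 l \left(-161 + l\right)$ ($d{\left(l \right)} = \left(l + l\right) \left(l - 161\right) = 2 l \left(-161 + l\right)$)
$z - d{\left(\sqrt{-68 + 5} \right)} = -35035 - 2 \sqrt{-68 + 5} \left(-161 + \sqrt{-68 + 5}\right) = -35035 - 2 \sqrt{-63} \left(-161 + \sqrt{-63}\right) = -35035 - 2 \cdot 3 i \sqrt{7} \left(-161 + 3 i \sqrt{7}\right) = -35035 - 6 i \sqrt{7} \left(-161 + 3 i \sqrt{7}\right)$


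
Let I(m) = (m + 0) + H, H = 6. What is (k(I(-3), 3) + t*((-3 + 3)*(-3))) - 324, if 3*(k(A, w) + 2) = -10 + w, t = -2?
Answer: -985/3 ≈ -328.33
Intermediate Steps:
I(m) = 6 + m (I(m) = (m + 0) + 6 = m + 6 = 6 + m)
k(A, w) = -16/3 + w/3 (k(A, w) = -2 + (-10 + w)/3 = -2 + (-10/3 + w/3) = -16/3 + w/3)
(k(I(-3), 3) + t*((-3 + 3)*(-3))) - 324 = ((-16/3 + (⅓)*3) - 2*(-3 + 3)*(-3)) - 324 = ((-16/3 + 1) - 0*(-3)) - 324 = (-13/3 - 2*0) - 324 = (-13/3 + 0) - 324 = -13/3 - 324 = -985/3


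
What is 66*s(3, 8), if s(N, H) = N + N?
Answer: 396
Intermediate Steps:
s(N, H) = 2*N
66*s(3, 8) = 66*(2*3) = 66*6 = 396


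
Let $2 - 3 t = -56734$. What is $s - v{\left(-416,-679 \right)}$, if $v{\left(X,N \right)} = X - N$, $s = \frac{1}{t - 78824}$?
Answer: $- \frac{15756857}{59912} \approx -263.0$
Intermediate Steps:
$t = 18912$ ($t = \frac{2}{3} - - \frac{56734}{3} = \frac{2}{3} + \frac{56734}{3} = 18912$)
$s = - \frac{1}{59912}$ ($s = \frac{1}{18912 - 78824} = \frac{1}{-59912} = - \frac{1}{59912} \approx -1.6691 \cdot 10^{-5}$)
$s - v{\left(-416,-679 \right)} = - \frac{1}{59912} - \left(-416 - -679\right) = - \frac{1}{59912} - \left(-416 + 679\right) = - \frac{1}{59912} - 263 = - \frac{15756857}{59912}$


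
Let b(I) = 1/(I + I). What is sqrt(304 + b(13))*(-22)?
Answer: -11*sqrt(205530)/13 ≈ -383.61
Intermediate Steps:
b(I) = 1/(2*I)
sqrt(304 + b(13))*(-22) = sqrt(304 + (1/2)/13)*(-22) = sqrt(304 + (1/2)*(1/13))*(-22) = sqrt(304 + 1/26)*(-22) = sqrt(7905/26)*(-22) = (sqrt(205530)/26)*(-22) = -11*sqrt(205530)/13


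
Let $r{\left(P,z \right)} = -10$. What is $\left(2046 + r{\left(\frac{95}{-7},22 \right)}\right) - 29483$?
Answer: $-27447$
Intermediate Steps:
$\left(2046 + r{\left(\frac{95}{-7},22 \right)}\right) - 29483 = \left(2046 - 10\right) - 29483 = 2036 - 29483 = -27447$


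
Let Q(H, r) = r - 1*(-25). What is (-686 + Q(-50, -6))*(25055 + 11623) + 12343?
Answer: -24451883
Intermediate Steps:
Q(H, r) = 25 + r (Q(H, r) = r + 25 = 25 + r)
(-686 + Q(-50, -6))*(25055 + 11623) + 12343 = (-686 + (25 - 6))*(25055 + 11623) + 12343 = (-686 + 19)*36678 + 12343 = -667*36678 + 12343 = -24464226 + 12343 = -24451883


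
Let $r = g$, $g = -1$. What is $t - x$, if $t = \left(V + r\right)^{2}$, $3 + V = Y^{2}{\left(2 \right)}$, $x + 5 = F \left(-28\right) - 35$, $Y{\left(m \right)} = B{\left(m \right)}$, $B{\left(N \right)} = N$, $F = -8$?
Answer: $-184$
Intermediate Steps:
$Y{\left(m \right)} = m$
$r = -1$
$x = 184$ ($x = -5 - -189 = -5 + \left(224 - 35\right) = -5 + 189 = 184$)
$V = 1$ ($V = -3 + 2^{2} = -3 + 4 = 1$)
$t = 0$ ($t = \left(1 - 1\right)^{2} = 0^{2} = 0$)
$t - x = 0 - 184 = -184$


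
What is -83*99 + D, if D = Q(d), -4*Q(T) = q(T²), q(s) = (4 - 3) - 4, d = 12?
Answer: -32865/4 ≈ -8216.3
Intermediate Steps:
q(s) = -3 (q(s) = 1 - 4 = -3)
Q(T) = ¾ (Q(T) = -¼*(-3) = ¾)
D = ¾ ≈ 0.75000
-83*99 + D = -83*99 + ¾ = -8217 + ¾ = -32865/4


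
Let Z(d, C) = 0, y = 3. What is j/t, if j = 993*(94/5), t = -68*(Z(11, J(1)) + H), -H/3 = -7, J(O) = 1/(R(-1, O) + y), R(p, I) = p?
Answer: -15557/1190 ≈ -13.073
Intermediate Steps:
J(O) = ½ (J(O) = 1/(-1 + 3) = 1/2 = ½)
H = 21 (H = -3*(-7) = 21)
t = -1428 (t = -68*(0 + 21) = -68*21 = -1428)
j = 93342/5 (j = 993*(94*(⅕)) = 993*(94/5) = 93342/5 ≈ 18668.)
j/t = (93342/5)/(-1428) = (93342/5)*(-1/1428) = -15557/1190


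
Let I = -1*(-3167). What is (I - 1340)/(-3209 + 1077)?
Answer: -1827/2132 ≈ -0.85694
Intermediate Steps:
I = 3167
(I - 1340)/(-3209 + 1077) = (3167 - 1340)/(-3209 + 1077) = 1827/(-2132) = 1827*(-1/2132) = -1827/2132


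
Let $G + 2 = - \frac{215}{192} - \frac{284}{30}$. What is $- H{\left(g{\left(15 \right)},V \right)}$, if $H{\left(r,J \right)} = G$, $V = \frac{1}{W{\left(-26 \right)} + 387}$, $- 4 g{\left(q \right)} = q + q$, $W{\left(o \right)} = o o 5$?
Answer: $\frac{12083}{960} \approx 12.586$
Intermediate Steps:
$W{\left(o \right)} = 5 o^{2}$ ($W{\left(o \right)} = o^{2} \cdot 5 = 5 o^{2}$)
$g{\left(q \right)} = - \frac{q}{2}$ ($g{\left(q \right)} = - \frac{q + q}{4} = - \frac{2 q}{4} = - \frac{q}{2}$)
$G = - \frac{12083}{960}$ ($G = -2 - \left(\frac{142}{15} + \frac{215}{192}\right) = -2 - \frac{10163}{960} = - \frac{12083}{960} \approx -12.586$)
$V = \frac{1}{3767}$ ($V = \frac{1}{5 \left(-26\right)^{2} + 387} = \frac{1}{5 \cdot 676 + 387} = \frac{1}{3380 + 387} = \frac{1}{3767} \approx 0.00026546$)
$H{\left(r,J \right)} = - \frac{12083}{960}$
$- H{\left(g{\left(15 \right)},V \right)} = \left(-1\right) \left(- \frac{12083}{960}\right) = \frac{12083}{960}$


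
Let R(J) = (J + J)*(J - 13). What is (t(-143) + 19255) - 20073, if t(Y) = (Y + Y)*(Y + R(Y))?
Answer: -12720096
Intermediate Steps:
R(J) = 2*J*(-13 + J) (R(J) = (2*J)*(-13 + J) = 2*J*(-13 + J))
t(Y) = 2*Y*(Y + 2*Y*(-13 + Y)) (t(Y) = (Y + Y)*(Y + 2*Y*(-13 + Y)) = (2*Y)*(Y + 2*Y*(-13 + Y)) = 2*Y*(Y + 2*Y*(-13 + Y)))
(t(-143) + 19255) - 20073 = ((-143)²*(-50 + 4*(-143)) + 19255) - 20073 = (20449*(-50 - 572) + 19255) - 20073 = (20449*(-622) + 19255) - 20073 = (-12719278 + 19255) - 20073 = -12700023 - 20073 = -12720096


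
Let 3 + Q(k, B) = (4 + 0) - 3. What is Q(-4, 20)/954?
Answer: -1/477 ≈ -0.0020964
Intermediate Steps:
Q(k, B) = -2 (Q(k, B) = -3 + ((4 + 0) - 3) = -3 + (4 - 3) = -3 + 1 = -2)
Q(-4, 20)/954 = -2/954 = -2*1/954 = -1/477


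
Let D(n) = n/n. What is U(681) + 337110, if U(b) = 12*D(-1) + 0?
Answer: 337122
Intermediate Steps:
D(n) = 1
U(b) = 12 (U(b) = 12*1 + 0 = 12 + 0 = 12)
U(681) + 337110 = 12 + 337110 = 337122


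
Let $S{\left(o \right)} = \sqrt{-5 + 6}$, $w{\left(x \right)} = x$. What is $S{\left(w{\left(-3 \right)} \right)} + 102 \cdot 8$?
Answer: $817$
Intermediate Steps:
$S{\left(o \right)} = 1$ ($S{\left(o \right)} = \sqrt{1} = 1$)
$S{\left(w{\left(-3 \right)} \right)} + 102 \cdot 8 = 1 + 102 \cdot 8 = 1 + 816 = 817$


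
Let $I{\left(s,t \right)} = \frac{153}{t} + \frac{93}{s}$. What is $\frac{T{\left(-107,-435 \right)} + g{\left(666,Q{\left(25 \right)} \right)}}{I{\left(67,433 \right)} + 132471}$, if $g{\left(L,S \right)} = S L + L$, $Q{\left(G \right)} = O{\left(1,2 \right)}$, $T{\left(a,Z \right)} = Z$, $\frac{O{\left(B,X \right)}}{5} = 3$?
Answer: $\frac{98840477}{1281055567} \approx 0.077155$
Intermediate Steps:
$O{\left(B,X \right)} = 15$ ($O{\left(B,X \right)} = 5 \cdot 3 = 15$)
$Q{\left(G \right)} = 15$
$g{\left(L,S \right)} = L + L S$ ($g{\left(L,S \right)} = L S + L = L + L S$)
$I{\left(s,t \right)} = \frac{93}{s} + \frac{153}{t}$
$\frac{T{\left(-107,-435 \right)} + g{\left(666,Q{\left(25 \right)} \right)}}{I{\left(67,433 \right)} + 132471} = \frac{-435 + 666 \left(1 + 15\right)}{\left(\frac{93}{67} + \frac{153}{433}\right) + 132471} = \frac{-435 + 666 \cdot 16}{\left(93 \cdot \frac{1}{67} + 153 \cdot \frac{1}{433}\right) + 132471} = \frac{-435 + 10656}{\left(\frac{93}{67} + \frac{153}{433}\right) + 132471} = \frac{10221}{\frac{50520}{29011} + 132471} = \frac{10221}{\frac{3843166701}{29011}} = 10221 \cdot \frac{29011}{3843166701} = \frac{98840477}{1281055567}$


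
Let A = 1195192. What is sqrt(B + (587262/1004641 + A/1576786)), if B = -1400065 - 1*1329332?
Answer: I*sqrt(1712276165537653427658130537067)/792051931913 ≈ 1652.1*I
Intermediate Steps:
B = -2729397 (B = -1400065 - 1329332 = -2729397)
sqrt(B + (587262/1004641 + A/1576786)) = sqrt(-2729397 + (587262/1004641 + 1195192/1576786)) = sqrt(-2729397 + (587262*(1/1004641) + 1195192*(1/1576786))) = sqrt(-2729397 + (587262/1004641 + 597596/788393)) = sqrt(-2729397 + 1063362693002/792051931913) = sqrt(-2161823103444853459/792051931913) = I*sqrt(1712276165537653427658130537067)/792051931913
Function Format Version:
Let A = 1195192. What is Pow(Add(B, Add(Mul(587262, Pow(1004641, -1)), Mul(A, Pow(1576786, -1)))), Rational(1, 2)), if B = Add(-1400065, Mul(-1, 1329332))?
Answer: Mul(Rational(1, 792051931913), I, Pow(1712276165537653427658130537067, Rational(1, 2))) ≈ Mul(1652.1, I)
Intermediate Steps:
B = -2729397 (B = Add(-1400065, -1329332) = -2729397)
Pow(Add(B, Add(Mul(587262, Pow(1004641, -1)), Mul(A, Pow(1576786, -1)))), Rational(1, 2)) = Pow(Add(-2729397, Add(Mul(587262, Pow(1004641, -1)), Mul(1195192, Pow(1576786, -1)))), Rational(1, 2)) = Pow(Add(-2729397, Add(Mul(587262, Rational(1, 1004641)), Mul(1195192, Rational(1, 1576786)))), Rational(1, 2)) = Pow(Add(-2729397, Add(Rational(587262, 1004641), Rational(597596, 788393))), Rational(1, 2)) = Pow(Add(-2729397, Rational(1063362693002, 792051931913)), Rational(1, 2)) = Pow(Rational(-2161823103444853459, 792051931913), Rational(1, 2)) = Mul(Rational(1, 792051931913), I, Pow(1712276165537653427658130537067, Rational(1, 2)))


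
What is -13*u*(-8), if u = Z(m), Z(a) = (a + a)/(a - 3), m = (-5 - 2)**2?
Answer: 5096/23 ≈ 221.57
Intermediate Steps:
m = 49 (m = (-7)**2 = 49)
Z(a) = 2*a/(-3 + a) (Z(a) = (2*a)/(-3 + a) = 2*a/(-3 + a))
u = 49/23 (u = 2*49/(-3 + 49) = 2*49/46 = 2*49*(1/46) = 49/23 ≈ 2.1304)
-13*u*(-8) = -13*49/23*(-8) = -637/23*(-8) = 5096/23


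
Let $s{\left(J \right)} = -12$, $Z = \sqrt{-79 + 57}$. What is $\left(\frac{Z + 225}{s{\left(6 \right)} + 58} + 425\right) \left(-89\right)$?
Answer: $- \frac{1759975}{46} - \frac{89 i \sqrt{22}}{46} \approx -38260.0 - 9.0749 i$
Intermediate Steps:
$Z = i \sqrt{22}$ ($Z = \sqrt{-22} = i \sqrt{22} \approx 4.6904 i$)
$\left(\frac{Z + 225}{s{\left(6 \right)} + 58} + 425\right) \left(-89\right) = \left(\frac{i \sqrt{22} + 225}{-12 + 58} + 425\right) \left(-89\right) = \left(\frac{225 + i \sqrt{22}}{46} + 425\right) \left(-89\right) = \left(\left(225 + i \sqrt{22}\right) \frac{1}{46} + 425\right) \left(-89\right) = \left(\left(\frac{225}{46} + \frac{i \sqrt{22}}{46}\right) + 425\right) \left(-89\right) = \left(\frac{19775}{46} + \frac{i \sqrt{22}}{46}\right) \left(-89\right) = - \frac{1759975}{46} - \frac{89 i \sqrt{22}}{46}$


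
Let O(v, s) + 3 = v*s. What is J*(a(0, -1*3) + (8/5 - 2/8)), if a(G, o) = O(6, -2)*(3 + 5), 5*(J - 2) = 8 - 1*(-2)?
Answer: -2373/5 ≈ -474.60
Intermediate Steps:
O(v, s) = -3 + s*v (O(v, s) = -3 + v*s = -3 + s*v)
J = 4 (J = 2 + (8 - 1*(-2))/5 = 2 + (8 + 2)/5 = 2 + (1/5)*10 = 2 + 2 = 4)
a(G, o) = -120 (a(G, o) = (-3 - 2*6)*(3 + 5) = (-3 - 12)*8 = -15*8 = -120)
J*(a(0, -1*3) + (8/5 - 2/8)) = 4*(-120 + (8/5 - 2/8)) = 4*(-120 + (8*(1/5) - 2*1/8)) = 4*(-120 + (8/5 - 1/4)) = 4*(-120 + 27/20) = 4*(-2373/20) = -2373/5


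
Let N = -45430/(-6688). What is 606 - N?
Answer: 182159/304 ≈ 599.21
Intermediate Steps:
N = 2065/304 (N = -45430*(-1/6688) = 2065/304 ≈ 6.7928)
606 - N = 606 - 1*2065/304 = 606 - 2065/304 = 182159/304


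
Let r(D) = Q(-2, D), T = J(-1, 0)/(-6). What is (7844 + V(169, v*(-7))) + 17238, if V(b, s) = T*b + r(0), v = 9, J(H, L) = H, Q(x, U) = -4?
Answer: 150637/6 ≈ 25106.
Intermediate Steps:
T = ⅙ (T = -1/(-6) = -1*(-⅙) = ⅙ ≈ 0.16667)
r(D) = -4
V(b, s) = -4 + b/6 (V(b, s) = b/6 - 4 = -4 + b/6)
(7844 + V(169, v*(-7))) + 17238 = (7844 + (-4 + (⅙)*169)) + 17238 = (7844 + (-4 + 169/6)) + 17238 = (7844 + 145/6) + 17238 = 47209/6 + 17238 = 150637/6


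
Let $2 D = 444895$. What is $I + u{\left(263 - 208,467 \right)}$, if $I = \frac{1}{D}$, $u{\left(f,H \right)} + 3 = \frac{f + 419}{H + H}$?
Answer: $- \frac{517856846}{207765965} \approx -2.4925$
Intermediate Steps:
$u{\left(f,H \right)} = -3 + \frac{419 + f}{2 H}$ ($u{\left(f,H \right)} = -3 + \frac{f + 419}{H + H} = -3 + \frac{419 + f}{2 H}$)
$D = \frac{444895}{2}$ ($D = \frac{1}{2} \cdot 444895 = \frac{444895}{2} \approx 2.2245 \cdot 10^{5}$)
$I = \frac{2}{444895}$ ($I = \frac{1}{\frac{444895}{2}} = \frac{2}{444895} \approx 4.4954 \cdot 10^{-6}$)
$I + u{\left(263 - 208,467 \right)} = \frac{2}{444895} + \frac{419 + \left(263 - 208\right) - 2802}{2 \cdot 467} = \frac{2}{444895} + \frac{1}{2} \cdot \frac{1}{467} \left(419 + 55 - 2802\right) = \frac{2}{444895} + \frac{1}{2} \cdot \frac{1}{467} \left(-2328\right) = \frac{2}{444895} - \frac{1164}{467} = - \frac{517856846}{207765965}$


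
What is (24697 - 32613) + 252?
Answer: -7664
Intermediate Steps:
(24697 - 32613) + 252 = -7916 + 252 = -7664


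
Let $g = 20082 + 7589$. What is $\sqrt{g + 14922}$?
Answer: $\sqrt{42593} \approx 206.38$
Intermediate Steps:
$g = 27671$
$\sqrt{g + 14922} = \sqrt{27671 + 14922} = \sqrt{42593}$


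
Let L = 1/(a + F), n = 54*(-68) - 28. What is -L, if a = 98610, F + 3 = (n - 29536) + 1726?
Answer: -1/67097 ≈ -1.4904e-5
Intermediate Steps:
n = -3700 (n = -3672 - 28 = -3700)
F = -31513 (F = -3 + ((-3700 - 29536) + 1726) = -3 + (-33236 + 1726) = -3 - 31510 = -31513)
L = 1/67097 (L = 1/(98610 - 31513) = 1/67097 ≈ 1.4904e-5)
-L = -1*1/67097 = -1/67097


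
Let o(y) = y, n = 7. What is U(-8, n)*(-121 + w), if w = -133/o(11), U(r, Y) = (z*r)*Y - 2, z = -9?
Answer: -734928/11 ≈ -66812.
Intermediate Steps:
U(r, Y) = -2 - 9*Y*r (U(r, Y) = (-9*r)*Y - 2 = -9*Y*r - 2 = -2 - 9*Y*r)
w = -133/11 ≈ -12.091
U(-8, n)*(-121 + w) = (-2 - 9*7*(-8))*(-121 - 133/11) = (-2 + 504)*(-1464/11) = 502*(-1464/11) = -734928/11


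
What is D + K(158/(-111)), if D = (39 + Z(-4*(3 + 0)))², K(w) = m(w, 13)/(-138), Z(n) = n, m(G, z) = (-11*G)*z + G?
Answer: 5572193/7659 ≈ 727.54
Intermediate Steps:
m(G, z) = G - 11*G*z (m(G, z) = -11*G*z + G = G - 11*G*z)
K(w) = 71*w/69 (K(w) = (w*(1 - 11*13))/(-138) = (w*(1 - 143))*(-1/138) = (w*(-142))*(-1/138) = -142*w*(-1/138) = 71*w/69)
D = 729 (D = (39 - 4*(3 + 0))² = (39 - 4*3)² = (39 - 12)² = 27² = 729)
D + K(158/(-111)) = 729 + 71*(158/(-111))/69 = 729 + 71*(158*(-1/111))/69 = 729 + (71/69)*(-158/111) = 729 - 11218/7659 = 5572193/7659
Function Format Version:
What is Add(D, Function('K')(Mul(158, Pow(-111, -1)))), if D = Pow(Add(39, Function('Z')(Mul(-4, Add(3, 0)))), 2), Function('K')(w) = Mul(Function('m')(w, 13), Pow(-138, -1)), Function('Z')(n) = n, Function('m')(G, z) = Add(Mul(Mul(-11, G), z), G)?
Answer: Rational(5572193, 7659) ≈ 727.54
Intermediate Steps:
Function('m')(G, z) = Add(G, Mul(-11, G, z)) (Function('m')(G, z) = Add(Mul(-11, G, z), G) = Add(G, Mul(-11, G, z)))
Function('K')(w) = Mul(Rational(71, 69), w) (Function('K')(w) = Mul(Mul(w, Add(1, Mul(-11, 13))), Pow(-138, -1)) = Mul(Mul(w, Add(1, -143)), Rational(-1, 138)) = Mul(Mul(w, -142), Rational(-1, 138)) = Mul(Mul(-142, w), Rational(-1, 138)) = Mul(Rational(71, 69), w))
D = 729 (D = Pow(Add(39, Mul(-4, Add(3, 0))), 2) = Pow(Add(39, Mul(-4, 3)), 2) = Pow(Add(39, -12), 2) = Pow(27, 2) = 729)
Add(D, Function('K')(Mul(158, Pow(-111, -1)))) = Add(729, Mul(Rational(71, 69), Mul(158, Pow(-111, -1)))) = Add(729, Mul(Rational(71, 69), Mul(158, Rational(-1, 111)))) = Add(729, Mul(Rational(71, 69), Rational(-158, 111))) = Add(729, Rational(-11218, 7659)) = Rational(5572193, 7659)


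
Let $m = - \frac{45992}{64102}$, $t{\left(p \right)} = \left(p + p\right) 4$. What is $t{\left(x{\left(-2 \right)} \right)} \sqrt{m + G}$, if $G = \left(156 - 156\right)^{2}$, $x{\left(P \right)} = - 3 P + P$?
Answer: $\frac{64 i \sqrt{184261199}}{32051} \approx 27.105 i$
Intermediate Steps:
$x{\left(P \right)} = - 2 P$
$t{\left(p \right)} = 8 p$ ($t{\left(p \right)} = 2 p 4 = 8 p$)
$m = - \frac{22996}{32051}$ ($m = \left(-45992\right) \frac{1}{64102} = - \frac{22996}{32051} \approx -0.71748$)
$G = 0$ ($G = 0^{2} = 0$)
$t{\left(x{\left(-2 \right)} \right)} \sqrt{m + G} = 8 \left(\left(-2\right) \left(-2\right)\right) \sqrt{- \frac{22996}{32051} + 0} = 8 \cdot 4 \sqrt{- \frac{22996}{32051}} = 32 \frac{2 i \sqrt{184261199}}{32051} = \frac{64 i \sqrt{184261199}}{32051}$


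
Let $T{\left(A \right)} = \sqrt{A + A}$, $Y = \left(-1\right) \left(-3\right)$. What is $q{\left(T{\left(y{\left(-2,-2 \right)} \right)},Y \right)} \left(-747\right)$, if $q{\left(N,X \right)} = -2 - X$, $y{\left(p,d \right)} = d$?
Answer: $3735$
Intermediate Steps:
$Y = 3$
$T{\left(A \right)} = \sqrt{2} \sqrt{A}$ ($T{\left(A \right)} = \sqrt{2 A} = \sqrt{2} \sqrt{A}$)
$q{\left(T{\left(y{\left(-2,-2 \right)} \right)},Y \right)} \left(-747\right) = \left(-2 - 3\right) \left(-747\right) = \left(-5\right) \left(-747\right) = 3735$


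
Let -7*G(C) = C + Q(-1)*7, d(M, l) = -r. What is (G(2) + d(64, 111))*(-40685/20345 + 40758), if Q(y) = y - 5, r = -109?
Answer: 133166440495/28483 ≈ 4.6753e+6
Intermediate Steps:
Q(y) = -5 + y
d(M, l) = 109 (d(M, l) = -1*(-109) = 109)
G(C) = 6 - C/7 (G(C) = -(C + (-5 - 1)*7)/7 = -(C - 6*7)/7 = -(C - 42)/7 = -(-42 + C)/7 = 6 - C/7)
(G(2) + d(64, 111))*(-40685/20345 + 40758) = ((6 - ⅐*2) + 109)*(-40685/20345 + 40758) = ((6 - 2/7) + 109)*(-40685*1/20345 + 40758) = (40/7 + 109)*(-8137/4069 + 40758) = (803/7)*(165836165/4069) = 133166440495/28483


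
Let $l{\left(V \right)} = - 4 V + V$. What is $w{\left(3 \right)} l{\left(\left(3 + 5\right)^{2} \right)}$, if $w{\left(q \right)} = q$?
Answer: $-576$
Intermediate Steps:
$l{\left(V \right)} = - 3 V$
$w{\left(3 \right)} l{\left(\left(3 + 5\right)^{2} \right)} = 3 \left(- 3 \left(3 + 5\right)^{2}\right) = 3 \left(- 3 \cdot 8^{2}\right) = 3 \left(\left(-3\right) 64\right) = 3 \left(-192\right) = -576$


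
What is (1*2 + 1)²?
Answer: 9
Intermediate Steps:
(1*2 + 1)² = (2 + 1)² = 3² = 9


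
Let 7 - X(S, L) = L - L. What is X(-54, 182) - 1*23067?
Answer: -23060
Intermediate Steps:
X(S, L) = 7 (X(S, L) = 7 - (L - L) = 7 - 1*0 = 7 + 0 = 7)
X(-54, 182) - 1*23067 = 7 - 1*23067 = 7 - 23067 = -23060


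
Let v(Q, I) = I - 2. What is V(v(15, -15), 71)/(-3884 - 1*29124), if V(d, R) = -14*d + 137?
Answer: -375/33008 ≈ -0.011361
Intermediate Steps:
v(Q, I) = -2 + I
V(d, R) = 137 - 14*d
V(v(15, -15), 71)/(-3884 - 1*29124) = (137 - 14*(-2 - 15))/(-3884 - 1*29124) = (137 - 14*(-17))/(-3884 - 29124) = (137 + 238)/(-33008) = 375*(-1/33008) = -375/33008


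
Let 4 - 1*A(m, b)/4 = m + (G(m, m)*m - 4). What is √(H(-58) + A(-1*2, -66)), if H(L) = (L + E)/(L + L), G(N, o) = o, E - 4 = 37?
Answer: √81229/58 ≈ 4.9139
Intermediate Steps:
E = 41 (E = 4 + 37 = 41)
H(L) = (41 + L)/(2*L) (H(L) = (L + 41)/(L + L) = (41 + L)/((2*L)) = (41 + L)*(1/(2*L)) = (41 + L)/(2*L))
A(m, b) = 32 - 4*m - 4*m² (A(m, b) = 16 - 4*(m + (m*m - 4)) = 16 - 4*(m + (m² - 4)) = 16 - 4*(m + (-4 + m²)) = 16 - 4*(-4 + m + m²) = 16 + (16 - 4*m - 4*m²) = 32 - 4*m - 4*m²)
√(H(-58) + A(-1*2, -66)) = √((½)*(41 - 58)/(-58) + (32 - (-4)*2 - 4*(-1*2)²)) = √((½)*(-1/58)*(-17) + (32 - 4*(-2) - 4*(-2)²)) = √(17/116 + (32 + 8 - 4*4)) = √(17/116 + (32 + 8 - 16)) = √(17/116 + 24) = √(2801/116) = √81229/58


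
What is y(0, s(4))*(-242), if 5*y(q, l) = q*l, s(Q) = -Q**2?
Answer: 0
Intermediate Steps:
y(q, l) = l*q/5 (y(q, l) = (q*l)/5 = (l*q)/5 = l*q/5)
y(0, s(4))*(-242) = ((1/5)*(-1*4**2)*0)*(-242) = ((1/5)*(-1*16)*0)*(-242) = ((1/5)*(-16)*0)*(-242) = 0*(-242) = 0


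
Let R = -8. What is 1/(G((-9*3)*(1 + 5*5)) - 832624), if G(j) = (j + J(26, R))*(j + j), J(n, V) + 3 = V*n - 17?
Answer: 1/473096 ≈ 2.1137e-6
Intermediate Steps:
J(n, V) = -20 + V*n (J(n, V) = -3 + (V*n - 17) = -3 + (-17 + V*n) = -20 + V*n)
G(j) = 2*j*(-228 + j) (G(j) = (j + (-20 - 8*26))*(j + j) = (j + (-20 - 208))*(2*j) = (j - 228)*(2*j) = (-228 + j)*(2*j) = 2*j*(-228 + j))
1/(G((-9*3)*(1 + 5*5)) - 832624) = 1/(2*((-9*3)*(1 + 5*5))*(-228 + (-9*3)*(1 + 5*5)) - 832624) = 1/(2*(-27*(1 + 25))*(-228 - 27*(1 + 25)) - 832624) = 1/(2*(-27*26)*(-228 - 27*26) - 832624) = 1/(2*(-702)*(-228 - 702) - 832624) = 1/(2*(-702)*(-930) - 832624) = 1/(1305720 - 832624) = 1/473096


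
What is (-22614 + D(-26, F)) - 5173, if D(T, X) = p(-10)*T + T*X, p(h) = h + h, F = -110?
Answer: -24407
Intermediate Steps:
p(h) = 2*h
D(T, X) = -20*T + T*X (D(T, X) = (2*(-10))*T + T*X = -20*T + T*X)
(-22614 + D(-26, F)) - 5173 = (-22614 - 26*(-20 - 110)) - 5173 = (-22614 - 26*(-130)) - 5173 = (-22614 + 3380) - 5173 = -19234 - 5173 = -24407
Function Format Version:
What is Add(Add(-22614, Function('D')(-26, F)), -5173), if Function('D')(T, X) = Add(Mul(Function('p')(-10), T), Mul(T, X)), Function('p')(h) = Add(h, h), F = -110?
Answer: -24407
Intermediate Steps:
Function('p')(h) = Mul(2, h)
Function('D')(T, X) = Add(Mul(-20, T), Mul(T, X)) (Function('D')(T, X) = Add(Mul(Mul(2, -10), T), Mul(T, X)) = Add(Mul(-20, T), Mul(T, X)))
Add(Add(-22614, Function('D')(-26, F)), -5173) = Add(Add(-22614, Mul(-26, Add(-20, -110))), -5173) = Add(Add(-22614, Mul(-26, -130)), -5173) = Add(Add(-22614, 3380), -5173) = Add(-19234, -5173) = -24407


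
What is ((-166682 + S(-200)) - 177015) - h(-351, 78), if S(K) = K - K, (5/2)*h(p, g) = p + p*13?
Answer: -1708657/5 ≈ -3.4173e+5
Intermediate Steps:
h(p, g) = 28*p/5 (h(p, g) = 2*(p + p*13)/5 = 2*(p + 13*p)/5 = 2*(14*p)/5 = 28*p/5)
S(K) = 0
((-166682 + S(-200)) - 177015) - h(-351, 78) = ((-166682 + 0) - 177015) - 28*(-351)/5 = (-166682 - 177015) - 1*(-9828/5) = -343697 + 9828/5 = -1708657/5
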